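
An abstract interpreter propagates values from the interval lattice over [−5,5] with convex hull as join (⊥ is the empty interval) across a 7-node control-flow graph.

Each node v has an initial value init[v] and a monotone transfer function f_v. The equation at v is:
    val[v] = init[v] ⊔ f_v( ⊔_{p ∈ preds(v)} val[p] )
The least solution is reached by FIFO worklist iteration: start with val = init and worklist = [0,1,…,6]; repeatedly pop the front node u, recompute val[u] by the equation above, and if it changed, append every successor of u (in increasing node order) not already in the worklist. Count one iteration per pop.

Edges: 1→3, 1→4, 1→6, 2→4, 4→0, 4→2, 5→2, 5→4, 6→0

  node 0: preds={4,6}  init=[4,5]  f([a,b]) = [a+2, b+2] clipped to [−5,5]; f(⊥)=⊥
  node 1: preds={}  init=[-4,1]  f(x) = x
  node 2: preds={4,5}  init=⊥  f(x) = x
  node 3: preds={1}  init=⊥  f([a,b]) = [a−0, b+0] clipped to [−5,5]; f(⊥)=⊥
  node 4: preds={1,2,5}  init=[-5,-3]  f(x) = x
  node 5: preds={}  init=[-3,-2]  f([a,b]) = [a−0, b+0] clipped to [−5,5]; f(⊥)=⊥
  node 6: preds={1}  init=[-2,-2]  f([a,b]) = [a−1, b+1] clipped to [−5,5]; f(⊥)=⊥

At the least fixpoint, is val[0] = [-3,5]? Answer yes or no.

Trace (10 dequeues):
  [1] u=0 | in [-5,-2] | out [-3,5] | prev [4,5] | push {}
  [2] u=1 | in ⊥ | out [-4,1] | ==
  [3] u=2 | in [-5,-2] | out [-5,-2] | prev ⊥ | push {}
  [4] u=3 | in [-4,1] | out [-4,1] | prev ⊥ | push {}
  [5] u=4 | in [-5,1] | out [-5,1] | prev [-5,-3] | push {0,2}
  [6] u=5 | in ⊥ | out [-3,-2] | ==
  [7] u=6 | in [-4,1] | out [-5,2] | prev [-2,-2] | push {}
  [8] u=0 | in [-5,2] | out [-3,5] | ==
  [9] u=2 | in [-5,1] | out [-5,1] | prev [-5,-2] | push {4}
  [10] u=4 | in [-5,1] | out [-5,1] | ==

Converged values:
  [0] [-3,5]
  [1] [-4,1]
  [2] [-5,1]
  [3] [-4,1]
  [4] [-5,1]
  [5] [-3,-2]
  [6] [-5,2]

yes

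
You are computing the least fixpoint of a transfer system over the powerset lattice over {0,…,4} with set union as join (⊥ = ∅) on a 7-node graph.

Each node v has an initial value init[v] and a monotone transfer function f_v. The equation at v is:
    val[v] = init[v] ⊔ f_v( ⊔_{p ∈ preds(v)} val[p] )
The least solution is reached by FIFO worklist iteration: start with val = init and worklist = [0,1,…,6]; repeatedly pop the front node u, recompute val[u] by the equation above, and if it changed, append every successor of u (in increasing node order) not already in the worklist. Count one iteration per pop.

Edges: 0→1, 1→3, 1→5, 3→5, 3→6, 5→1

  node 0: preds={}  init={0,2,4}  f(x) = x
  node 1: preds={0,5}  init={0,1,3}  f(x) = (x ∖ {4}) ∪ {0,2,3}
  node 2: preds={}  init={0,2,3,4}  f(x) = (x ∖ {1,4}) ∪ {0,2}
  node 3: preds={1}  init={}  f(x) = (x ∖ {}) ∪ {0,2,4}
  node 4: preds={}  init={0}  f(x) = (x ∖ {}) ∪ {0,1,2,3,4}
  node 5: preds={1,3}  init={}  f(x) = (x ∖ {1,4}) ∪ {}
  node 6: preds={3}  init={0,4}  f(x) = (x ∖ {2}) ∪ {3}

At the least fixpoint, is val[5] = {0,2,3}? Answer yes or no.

yes

Trace (8 dequeues):
  [1] u=0 | in {} | out {0,2,4} | ==
  [2] u=1 | in {0,2,4} | out {0,1,2,3} | prev {0,1,3} | push {}
  [3] u=2 | in {} | out {0,2,3,4} | ==
  [4] u=3 | in {0,1,2,3} | out {0,1,2,3,4} | prev {} | push {}
  [5] u=4 | in {} | out {0,1,2,3,4} | prev {0} | push {}
  [6] u=5 | in {0,1,2,3,4} | out {0,2,3} | prev {} | push {1}
  [7] u=6 | in {0,1,2,3,4} | out {0,1,3,4} | prev {0,4} | push {}
  [8] u=1 | in {0,2,3,4} | out {0,1,2,3} | ==

Converged values:
  [0] {0,2,4}
  [1] {0,1,2,3}
  [2] {0,2,3,4}
  [3] {0,1,2,3,4}
  [4] {0,1,2,3,4}
  [5] {0,2,3}
  [6] {0,1,3,4}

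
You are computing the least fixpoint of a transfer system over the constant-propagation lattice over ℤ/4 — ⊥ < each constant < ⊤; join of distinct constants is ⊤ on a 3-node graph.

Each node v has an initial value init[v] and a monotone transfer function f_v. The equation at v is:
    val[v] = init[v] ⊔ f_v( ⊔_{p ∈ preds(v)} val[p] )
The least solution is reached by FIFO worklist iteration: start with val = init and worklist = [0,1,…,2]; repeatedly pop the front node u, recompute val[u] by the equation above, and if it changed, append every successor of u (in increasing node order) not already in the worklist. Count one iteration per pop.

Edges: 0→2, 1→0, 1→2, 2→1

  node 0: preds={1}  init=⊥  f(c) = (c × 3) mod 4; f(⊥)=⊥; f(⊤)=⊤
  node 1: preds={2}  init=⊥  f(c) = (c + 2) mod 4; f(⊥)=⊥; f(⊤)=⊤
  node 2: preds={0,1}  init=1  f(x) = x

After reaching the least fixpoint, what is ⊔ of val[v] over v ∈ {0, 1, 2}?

Worklist (8 pops):
  #1 pop 0: in=⊥ → ⊥ (no change)
  #2 pop 1: in=1 → 3 (was ⊥); enqueue [0]
  #3 pop 2: in=3 → ⊤ (was 1); enqueue [1]
  #4 pop 0: in=3 → 1 (was ⊥); enqueue [2]
  #5 pop 1: in=⊤ → ⊤ (was 3); enqueue [0]
  #6 pop 2: in=⊤ → ⊤ (no change)
  #7 pop 0: in=⊤ → ⊤ (was 1); enqueue [2]
  #8 pop 2: in=⊤ → ⊤ (no change)

Fixpoint:
  val[0] = ⊤
  val[1] = ⊤
  val[2] = ⊤

⊤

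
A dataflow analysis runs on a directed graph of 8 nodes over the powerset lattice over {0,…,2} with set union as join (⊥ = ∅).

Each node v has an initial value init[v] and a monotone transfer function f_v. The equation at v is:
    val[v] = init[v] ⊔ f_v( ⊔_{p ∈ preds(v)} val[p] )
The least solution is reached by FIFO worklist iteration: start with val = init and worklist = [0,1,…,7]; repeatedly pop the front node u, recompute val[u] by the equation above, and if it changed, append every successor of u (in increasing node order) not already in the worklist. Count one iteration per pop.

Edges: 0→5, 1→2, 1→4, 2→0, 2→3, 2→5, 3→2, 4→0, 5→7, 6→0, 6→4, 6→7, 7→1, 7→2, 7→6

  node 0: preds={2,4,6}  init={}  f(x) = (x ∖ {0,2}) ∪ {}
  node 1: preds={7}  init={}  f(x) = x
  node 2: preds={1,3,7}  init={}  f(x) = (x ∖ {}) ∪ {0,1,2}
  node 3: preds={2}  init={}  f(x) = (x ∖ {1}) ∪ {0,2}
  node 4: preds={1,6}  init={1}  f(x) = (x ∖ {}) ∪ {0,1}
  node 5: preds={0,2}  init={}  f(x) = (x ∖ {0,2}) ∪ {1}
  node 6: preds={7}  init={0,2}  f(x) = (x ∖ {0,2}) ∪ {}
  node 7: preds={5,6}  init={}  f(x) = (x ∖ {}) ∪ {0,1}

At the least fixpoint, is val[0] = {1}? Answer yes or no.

Trace (16 dequeues):
  [1] u=0 | in {0,1,2} | out {1} | prev {} | push {}
  [2] u=1 | in {} | out {} | ==
  [3] u=2 | in {} | out {0,1,2} | prev {} | push {0}
  [4] u=3 | in {0,1,2} | out {0,2} | prev {} | push {2}
  [5] u=4 | in {0,2} | out {0,1,2} | prev {1} | push {}
  [6] u=5 | in {0,1,2} | out {1} | prev {} | push {}
  [7] u=6 | in {} | out {0,2} | ==
  [8] u=7 | in {0,1,2} | out {0,1,2} | prev {} | push {1,6}
  [9] u=0 | in {0,1,2} | out {1} | ==
  [10] u=2 | in {0,1,2} | out {0,1,2} | ==
  [11] u=1 | in {0,1,2} | out {0,1,2} | prev {} | push {2,4}
  [12] u=6 | in {0,1,2} | out {0,1,2} | prev {0,2} | push {0,7}
  [13] u=2 | in {0,1,2} | out {0,1,2} | ==
  [14] u=4 | in {0,1,2} | out {0,1,2} | ==
  [15] u=0 | in {0,1,2} | out {1} | ==
  [16] u=7 | in {0,1,2} | out {0,1,2} | ==

Converged values:
  [0] {1}
  [1] {0,1,2}
  [2] {0,1,2}
  [3] {0,2}
  [4] {0,1,2}
  [5] {1}
  [6] {0,1,2}
  [7] {0,1,2}

yes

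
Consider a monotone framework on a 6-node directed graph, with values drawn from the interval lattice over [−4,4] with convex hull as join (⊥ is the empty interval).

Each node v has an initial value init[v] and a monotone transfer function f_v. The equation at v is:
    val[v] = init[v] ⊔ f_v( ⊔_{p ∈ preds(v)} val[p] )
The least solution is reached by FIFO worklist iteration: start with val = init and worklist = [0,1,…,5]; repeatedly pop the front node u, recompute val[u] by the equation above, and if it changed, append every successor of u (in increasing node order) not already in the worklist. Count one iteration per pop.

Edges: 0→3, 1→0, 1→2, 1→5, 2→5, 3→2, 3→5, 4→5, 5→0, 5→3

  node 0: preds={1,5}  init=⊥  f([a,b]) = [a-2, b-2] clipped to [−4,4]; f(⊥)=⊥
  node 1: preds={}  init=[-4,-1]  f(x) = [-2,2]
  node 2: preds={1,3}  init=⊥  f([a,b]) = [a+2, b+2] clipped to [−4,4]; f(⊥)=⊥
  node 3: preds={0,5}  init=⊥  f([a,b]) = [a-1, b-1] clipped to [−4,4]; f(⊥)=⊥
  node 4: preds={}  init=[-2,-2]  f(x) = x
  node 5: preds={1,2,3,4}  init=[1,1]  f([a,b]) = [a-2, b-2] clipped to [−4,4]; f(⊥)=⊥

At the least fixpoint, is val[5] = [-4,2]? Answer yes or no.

Iteration log — 11 steps:
  step 1. node 0  ⊔preds=[-4,1]  new=[-4,-1]  old=⊥  +wl: 
  step 2. node 1  ⊔preds=⊥  new=[-4,2]  old=[-4,-1]  +wl: 0
  step 3. node 2  ⊔preds=[-4,2]  new=[-2,4]  old=⊥  +wl: 
  step 4. node 3  ⊔preds=[-4,1]  new=[-4,0]  old=⊥  +wl: 2
  step 5. node 4  ⊔preds=⊥  new=[-2,-2]  stable
  step 6. node 5  ⊔preds=[-4,4]  new=[-4,2]  old=[1,1]  +wl: 3
  step 7. node 0  ⊔preds=[-4,2]  new=[-4,0]  old=[-4,-1]  +wl: 
  step 8. node 2  ⊔preds=[-4,2]  new=[-2,4]  stable
  step 9. node 3  ⊔preds=[-4,2]  new=[-4,1]  old=[-4,0]  +wl: 2,5
  step 10. node 2  ⊔preds=[-4,2]  new=[-2,4]  stable
  step 11. node 5  ⊔preds=[-4,4]  new=[-4,2]  stable

Least fixpoint reached:
  node 0: [-4,0]
  node 1: [-4,2]
  node 2: [-2,4]
  node 3: [-4,1]
  node 4: [-2,-2]
  node 5: [-4,2]

yes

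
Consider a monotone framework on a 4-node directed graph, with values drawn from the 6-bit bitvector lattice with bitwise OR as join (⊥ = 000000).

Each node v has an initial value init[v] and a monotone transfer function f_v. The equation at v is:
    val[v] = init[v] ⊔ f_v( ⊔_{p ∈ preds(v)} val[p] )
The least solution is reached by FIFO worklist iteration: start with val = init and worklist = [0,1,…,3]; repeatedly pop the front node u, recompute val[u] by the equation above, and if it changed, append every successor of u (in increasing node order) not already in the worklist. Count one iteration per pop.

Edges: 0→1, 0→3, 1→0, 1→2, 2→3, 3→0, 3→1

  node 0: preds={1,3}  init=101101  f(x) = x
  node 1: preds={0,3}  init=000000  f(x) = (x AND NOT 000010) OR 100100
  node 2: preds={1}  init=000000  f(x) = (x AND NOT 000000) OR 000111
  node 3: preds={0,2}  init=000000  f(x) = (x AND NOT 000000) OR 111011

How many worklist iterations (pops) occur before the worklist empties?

Trace (10 dequeues):
  [1] u=0 | in 000000 | out 101101 | ==
  [2] u=1 | in 101101 | out 101101 | prev 000000 | push {0}
  [3] u=2 | in 101101 | out 101111 | prev 000000 | push {}
  [4] u=3 | in 101111 | out 111111 | prev 000000 | push {1}
  [5] u=0 | in 111111 | out 111111 | prev 101101 | push {3}
  [6] u=1 | in 111111 | out 111101 | prev 101101 | push {0,2}
  [7] u=3 | in 111111 | out 111111 | ==
  [8] u=0 | in 111111 | out 111111 | ==
  [9] u=2 | in 111101 | out 111111 | prev 101111 | push {3}
  [10] u=3 | in 111111 | out 111111 | ==

Converged values:
  [0] 111111
  [1] 111101
  [2] 111111
  [3] 111111

10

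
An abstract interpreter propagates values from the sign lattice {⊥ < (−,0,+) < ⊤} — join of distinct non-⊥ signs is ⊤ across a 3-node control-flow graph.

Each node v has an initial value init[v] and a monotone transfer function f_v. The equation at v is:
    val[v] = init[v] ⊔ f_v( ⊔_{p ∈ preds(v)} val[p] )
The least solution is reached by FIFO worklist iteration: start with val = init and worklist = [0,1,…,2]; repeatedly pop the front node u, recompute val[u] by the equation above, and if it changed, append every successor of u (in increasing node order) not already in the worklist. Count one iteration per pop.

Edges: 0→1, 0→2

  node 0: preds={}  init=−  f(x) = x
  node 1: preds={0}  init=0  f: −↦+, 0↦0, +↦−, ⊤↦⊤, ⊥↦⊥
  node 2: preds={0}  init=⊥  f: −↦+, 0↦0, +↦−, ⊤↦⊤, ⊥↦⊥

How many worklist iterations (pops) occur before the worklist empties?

3

Trace (3 dequeues):
  [1] u=0 | in ⊥ | out − | ==
  [2] u=1 | in − | out ⊤ | prev 0 | push {}
  [3] u=2 | in − | out + | prev ⊥ | push {}

Converged values:
  [0] −
  [1] ⊤
  [2] +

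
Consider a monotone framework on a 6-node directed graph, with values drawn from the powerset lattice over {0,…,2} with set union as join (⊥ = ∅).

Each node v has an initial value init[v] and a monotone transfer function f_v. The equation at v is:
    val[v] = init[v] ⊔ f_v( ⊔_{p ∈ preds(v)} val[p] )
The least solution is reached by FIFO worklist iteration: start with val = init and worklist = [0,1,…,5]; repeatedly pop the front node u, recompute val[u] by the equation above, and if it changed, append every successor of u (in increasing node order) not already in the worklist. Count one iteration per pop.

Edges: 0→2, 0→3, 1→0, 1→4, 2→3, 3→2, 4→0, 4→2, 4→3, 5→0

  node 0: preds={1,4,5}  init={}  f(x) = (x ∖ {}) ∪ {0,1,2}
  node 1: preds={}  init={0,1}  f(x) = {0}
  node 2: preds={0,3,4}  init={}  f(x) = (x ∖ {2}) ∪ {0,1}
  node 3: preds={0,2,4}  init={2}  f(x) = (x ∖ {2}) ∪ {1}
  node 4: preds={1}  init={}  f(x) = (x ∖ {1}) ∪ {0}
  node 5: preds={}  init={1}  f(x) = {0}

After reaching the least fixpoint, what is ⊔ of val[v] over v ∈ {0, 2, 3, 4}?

{0,1,2}

Worklist (9 pops):
  #1 pop 0: in={0,1} → {0,1,2} (was {}); enqueue []
  #2 pop 1: in={} → {0,1} (no change)
  #3 pop 2: in={0,1,2} → {0,1} (was {}); enqueue []
  #4 pop 3: in={0,1,2} → {0,1,2} (was {2}); enqueue [2]
  #5 pop 4: in={0,1} → {0} (was {}); enqueue [0,3]
  #6 pop 5: in={} → {0,1} (was {1}); enqueue []
  #7 pop 2: in={0,1,2} → {0,1} (no change)
  #8 pop 0: in={0,1} → {0,1,2} (no change)
  #9 pop 3: in={0,1,2} → {0,1,2} (no change)

Fixpoint:
  val[0] = {0,1,2}
  val[1] = {0,1}
  val[2] = {0,1}
  val[3] = {0,1,2}
  val[4] = {0}
  val[5] = {0,1}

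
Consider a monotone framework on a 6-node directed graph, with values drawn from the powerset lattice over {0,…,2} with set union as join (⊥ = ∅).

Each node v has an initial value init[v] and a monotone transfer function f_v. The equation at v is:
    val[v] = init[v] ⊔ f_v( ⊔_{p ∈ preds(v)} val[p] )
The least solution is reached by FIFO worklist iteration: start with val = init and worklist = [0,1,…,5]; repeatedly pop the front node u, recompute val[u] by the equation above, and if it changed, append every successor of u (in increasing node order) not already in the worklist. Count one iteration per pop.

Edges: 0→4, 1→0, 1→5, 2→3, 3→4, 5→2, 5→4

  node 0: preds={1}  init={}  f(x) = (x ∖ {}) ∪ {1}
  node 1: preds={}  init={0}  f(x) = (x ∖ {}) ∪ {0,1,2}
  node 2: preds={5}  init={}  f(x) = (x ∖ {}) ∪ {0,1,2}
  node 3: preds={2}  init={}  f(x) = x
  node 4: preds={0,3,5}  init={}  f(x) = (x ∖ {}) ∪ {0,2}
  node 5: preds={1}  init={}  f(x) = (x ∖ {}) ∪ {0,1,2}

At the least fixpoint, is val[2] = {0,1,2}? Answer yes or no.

yes

Iteration log — 9 steps:
  step 1. node 0  ⊔preds={0}  new={0,1}  old={}  +wl: 
  step 2. node 1  ⊔preds={}  new={0,1,2}  old={0}  +wl: 0
  step 3. node 2  ⊔preds={}  new={0,1,2}  old={}  +wl: 
  step 4. node 3  ⊔preds={0,1,2}  new={0,1,2}  old={}  +wl: 
  step 5. node 4  ⊔preds={0,1,2}  new={0,1,2}  old={}  +wl: 
  step 6. node 5  ⊔preds={0,1,2}  new={0,1,2}  old={}  +wl: 2,4
  step 7. node 0  ⊔preds={0,1,2}  new={0,1,2}  old={0,1}  +wl: 
  step 8. node 2  ⊔preds={0,1,2}  new={0,1,2}  stable
  step 9. node 4  ⊔preds={0,1,2}  new={0,1,2}  stable

Least fixpoint reached:
  node 0: {0,1,2}
  node 1: {0,1,2}
  node 2: {0,1,2}
  node 3: {0,1,2}
  node 4: {0,1,2}
  node 5: {0,1,2}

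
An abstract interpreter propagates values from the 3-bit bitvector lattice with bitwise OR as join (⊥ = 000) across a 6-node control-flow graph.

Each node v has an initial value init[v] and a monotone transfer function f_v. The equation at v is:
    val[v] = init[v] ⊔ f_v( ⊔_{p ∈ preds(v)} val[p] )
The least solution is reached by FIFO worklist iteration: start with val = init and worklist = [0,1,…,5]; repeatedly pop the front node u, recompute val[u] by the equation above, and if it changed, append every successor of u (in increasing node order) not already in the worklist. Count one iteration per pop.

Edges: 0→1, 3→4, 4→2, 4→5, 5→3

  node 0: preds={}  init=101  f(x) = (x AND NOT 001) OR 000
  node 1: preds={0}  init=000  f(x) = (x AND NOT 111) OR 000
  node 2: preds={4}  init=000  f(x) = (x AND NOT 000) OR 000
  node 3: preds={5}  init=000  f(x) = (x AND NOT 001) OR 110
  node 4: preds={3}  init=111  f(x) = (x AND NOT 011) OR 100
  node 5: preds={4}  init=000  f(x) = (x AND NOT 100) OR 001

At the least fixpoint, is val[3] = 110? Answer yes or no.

Iteration log — 7 steps:
  step 1. node 0  ⊔preds=000  new=101  stable
  step 2. node 1  ⊔preds=101  new=000  stable
  step 3. node 2  ⊔preds=111  new=111  old=000  +wl: 
  step 4. node 3  ⊔preds=000  new=110  old=000  +wl: 
  step 5. node 4  ⊔preds=110  new=111  stable
  step 6. node 5  ⊔preds=111  new=011  old=000  +wl: 3
  step 7. node 3  ⊔preds=011  new=110  stable

Least fixpoint reached:
  node 0: 101
  node 1: 000
  node 2: 111
  node 3: 110
  node 4: 111
  node 5: 011

yes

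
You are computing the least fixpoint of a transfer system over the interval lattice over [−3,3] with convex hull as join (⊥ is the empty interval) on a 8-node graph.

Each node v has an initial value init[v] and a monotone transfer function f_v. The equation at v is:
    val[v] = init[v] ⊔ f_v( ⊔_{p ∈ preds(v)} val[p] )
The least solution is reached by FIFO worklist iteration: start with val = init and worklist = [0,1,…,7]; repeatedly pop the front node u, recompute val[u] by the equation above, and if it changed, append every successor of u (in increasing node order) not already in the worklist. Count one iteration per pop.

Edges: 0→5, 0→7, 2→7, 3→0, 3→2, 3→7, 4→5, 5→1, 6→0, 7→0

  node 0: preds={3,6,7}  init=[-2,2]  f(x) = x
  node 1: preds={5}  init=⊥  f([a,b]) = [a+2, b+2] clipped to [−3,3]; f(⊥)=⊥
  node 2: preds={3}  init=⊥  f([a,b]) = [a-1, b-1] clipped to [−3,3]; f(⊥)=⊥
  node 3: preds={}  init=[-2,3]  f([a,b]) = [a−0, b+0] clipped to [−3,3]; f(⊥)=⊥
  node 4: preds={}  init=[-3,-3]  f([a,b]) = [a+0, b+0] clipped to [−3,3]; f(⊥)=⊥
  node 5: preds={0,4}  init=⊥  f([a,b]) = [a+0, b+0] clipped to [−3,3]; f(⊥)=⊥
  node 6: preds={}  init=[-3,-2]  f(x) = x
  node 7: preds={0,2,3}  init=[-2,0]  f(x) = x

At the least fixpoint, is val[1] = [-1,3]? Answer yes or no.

Iteration log — 10 steps:
  step 1. node 0  ⊔preds=[-3,3]  new=[-3,3]  old=[-2,2]  +wl: 
  step 2. node 1  ⊔preds=⊥  new=⊥  stable
  step 3. node 2  ⊔preds=[-2,3]  new=[-3,2]  old=⊥  +wl: 
  step 4. node 3  ⊔preds=⊥  new=[-2,3]  stable
  step 5. node 4  ⊔preds=⊥  new=[-3,-3]  stable
  step 6. node 5  ⊔preds=[-3,3]  new=[-3,3]  old=⊥  +wl: 1
  step 7. node 6  ⊔preds=⊥  new=[-3,-2]  stable
  step 8. node 7  ⊔preds=[-3,3]  new=[-3,3]  old=[-2,0]  +wl: 0
  step 9. node 1  ⊔preds=[-3,3]  new=[-1,3]  old=⊥  +wl: 
  step 10. node 0  ⊔preds=[-3,3]  new=[-3,3]  stable

Least fixpoint reached:
  node 0: [-3,3]
  node 1: [-1,3]
  node 2: [-3,2]
  node 3: [-2,3]
  node 4: [-3,-3]
  node 5: [-3,3]
  node 6: [-3,-2]
  node 7: [-3,3]

yes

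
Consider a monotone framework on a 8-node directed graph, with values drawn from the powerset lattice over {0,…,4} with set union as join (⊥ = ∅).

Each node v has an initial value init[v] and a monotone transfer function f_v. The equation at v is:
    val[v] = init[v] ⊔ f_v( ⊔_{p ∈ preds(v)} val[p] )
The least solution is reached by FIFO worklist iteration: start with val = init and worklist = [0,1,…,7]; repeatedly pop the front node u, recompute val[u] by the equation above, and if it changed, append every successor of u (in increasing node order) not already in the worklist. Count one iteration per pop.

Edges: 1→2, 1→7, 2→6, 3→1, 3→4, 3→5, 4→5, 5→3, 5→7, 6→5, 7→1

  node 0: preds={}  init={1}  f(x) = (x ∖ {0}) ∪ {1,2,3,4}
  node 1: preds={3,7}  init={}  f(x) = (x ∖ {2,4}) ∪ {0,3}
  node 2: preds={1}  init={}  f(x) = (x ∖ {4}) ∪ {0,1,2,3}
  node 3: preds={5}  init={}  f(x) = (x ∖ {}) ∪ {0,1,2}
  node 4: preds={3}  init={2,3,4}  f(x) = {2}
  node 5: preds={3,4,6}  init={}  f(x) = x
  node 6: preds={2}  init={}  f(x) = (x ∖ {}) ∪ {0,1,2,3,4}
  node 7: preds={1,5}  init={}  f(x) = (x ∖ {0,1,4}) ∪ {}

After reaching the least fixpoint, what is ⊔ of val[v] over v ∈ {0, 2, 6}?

{0,1,2,3,4}

Iteration log — 15 steps:
  step 1. node 0  ⊔preds={}  new={1,2,3,4}  old={1}  +wl: 
  step 2. node 1  ⊔preds={}  new={0,3}  old={}  +wl: 
  step 3. node 2  ⊔preds={0,3}  new={0,1,2,3}  old={}  +wl: 
  step 4. node 3  ⊔preds={}  new={0,1,2}  old={}  +wl: 1
  step 5. node 4  ⊔preds={0,1,2}  new={2,3,4}  stable
  step 6. node 5  ⊔preds={0,1,2,3,4}  new={0,1,2,3,4}  old={}  +wl: 3
  step 7. node 6  ⊔preds={0,1,2,3}  new={0,1,2,3,4}  old={}  +wl: 5
  step 8. node 7  ⊔preds={0,1,2,3,4}  new={2,3}  old={}  +wl: 
  step 9. node 1  ⊔preds={0,1,2,3}  new={0,1,3}  old={0,3}  +wl: 2,7
  step 10. node 3  ⊔preds={0,1,2,3,4}  new={0,1,2,3,4}  old={0,1,2}  +wl: 1,4
  step 11. node 5  ⊔preds={0,1,2,3,4}  new={0,1,2,3,4}  stable
  step 12. node 2  ⊔preds={0,1,3}  new={0,1,2,3}  stable
  step 13. node 7  ⊔preds={0,1,2,3,4}  new={2,3}  stable
  step 14. node 1  ⊔preds={0,1,2,3,4}  new={0,1,3}  stable
  step 15. node 4  ⊔preds={0,1,2,3,4}  new={2,3,4}  stable

Least fixpoint reached:
  node 0: {1,2,3,4}
  node 1: {0,1,3}
  node 2: {0,1,2,3}
  node 3: {0,1,2,3,4}
  node 4: {2,3,4}
  node 5: {0,1,2,3,4}
  node 6: {0,1,2,3,4}
  node 7: {2,3}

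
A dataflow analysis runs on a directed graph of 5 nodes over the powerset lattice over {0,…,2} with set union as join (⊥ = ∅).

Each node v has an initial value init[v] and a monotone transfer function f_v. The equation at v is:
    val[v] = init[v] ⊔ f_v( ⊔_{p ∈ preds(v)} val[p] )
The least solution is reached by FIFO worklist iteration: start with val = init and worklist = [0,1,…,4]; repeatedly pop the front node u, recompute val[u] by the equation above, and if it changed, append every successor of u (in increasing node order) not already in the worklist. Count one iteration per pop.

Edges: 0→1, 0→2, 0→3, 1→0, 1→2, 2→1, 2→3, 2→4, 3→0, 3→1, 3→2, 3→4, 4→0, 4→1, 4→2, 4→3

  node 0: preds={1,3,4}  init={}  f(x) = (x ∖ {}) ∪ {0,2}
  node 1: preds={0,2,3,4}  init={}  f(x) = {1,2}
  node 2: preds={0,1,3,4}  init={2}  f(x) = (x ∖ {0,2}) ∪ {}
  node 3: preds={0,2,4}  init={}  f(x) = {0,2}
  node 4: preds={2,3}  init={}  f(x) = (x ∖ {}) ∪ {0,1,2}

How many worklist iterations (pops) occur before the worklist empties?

9

Trace (9 dequeues):
  [1] u=0 | in {} | out {0,2} | prev {} | push {}
  [2] u=1 | in {0,2} | out {1,2} | prev {} | push {0}
  [3] u=2 | in {0,1,2} | out {1,2} | prev {2} | push {1}
  [4] u=3 | in {0,1,2} | out {0,2} | prev {} | push {2}
  [5] u=4 | in {0,1,2} | out {0,1,2} | prev {} | push {3}
  [6] u=0 | in {0,1,2} | out {0,1,2} | prev {0,2} | push {}
  [7] u=1 | in {0,1,2} | out {1,2} | ==
  [8] u=2 | in {0,1,2} | out {1,2} | ==
  [9] u=3 | in {0,1,2} | out {0,2} | ==

Converged values:
  [0] {0,1,2}
  [1] {1,2}
  [2] {1,2}
  [3] {0,2}
  [4] {0,1,2}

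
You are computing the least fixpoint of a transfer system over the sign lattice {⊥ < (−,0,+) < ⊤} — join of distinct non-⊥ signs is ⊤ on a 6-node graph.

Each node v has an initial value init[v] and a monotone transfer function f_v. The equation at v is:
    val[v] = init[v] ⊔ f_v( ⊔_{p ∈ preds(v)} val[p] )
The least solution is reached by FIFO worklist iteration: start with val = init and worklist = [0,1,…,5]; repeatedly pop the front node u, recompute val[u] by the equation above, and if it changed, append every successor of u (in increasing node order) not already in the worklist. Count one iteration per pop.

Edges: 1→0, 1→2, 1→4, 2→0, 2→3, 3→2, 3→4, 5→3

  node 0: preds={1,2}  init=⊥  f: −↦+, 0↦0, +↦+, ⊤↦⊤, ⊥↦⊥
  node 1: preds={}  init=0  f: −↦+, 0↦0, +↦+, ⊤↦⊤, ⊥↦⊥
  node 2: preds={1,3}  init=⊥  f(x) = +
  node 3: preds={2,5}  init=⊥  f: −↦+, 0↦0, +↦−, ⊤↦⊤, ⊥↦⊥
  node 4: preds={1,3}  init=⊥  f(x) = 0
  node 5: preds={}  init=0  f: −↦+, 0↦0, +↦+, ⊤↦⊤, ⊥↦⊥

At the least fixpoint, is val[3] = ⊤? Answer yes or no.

yes

Trace (8 dequeues):
  [1] u=0 | in 0 | out 0 | prev ⊥ | push {}
  [2] u=1 | in ⊥ | out 0 | ==
  [3] u=2 | in 0 | out + | prev ⊥ | push {0}
  [4] u=3 | in ⊤ | out ⊤ | prev ⊥ | push {2}
  [5] u=4 | in ⊤ | out 0 | prev ⊥ | push {}
  [6] u=5 | in ⊥ | out 0 | ==
  [7] u=0 | in ⊤ | out ⊤ | prev 0 | push {}
  [8] u=2 | in ⊤ | out + | ==

Converged values:
  [0] ⊤
  [1] 0
  [2] +
  [3] ⊤
  [4] 0
  [5] 0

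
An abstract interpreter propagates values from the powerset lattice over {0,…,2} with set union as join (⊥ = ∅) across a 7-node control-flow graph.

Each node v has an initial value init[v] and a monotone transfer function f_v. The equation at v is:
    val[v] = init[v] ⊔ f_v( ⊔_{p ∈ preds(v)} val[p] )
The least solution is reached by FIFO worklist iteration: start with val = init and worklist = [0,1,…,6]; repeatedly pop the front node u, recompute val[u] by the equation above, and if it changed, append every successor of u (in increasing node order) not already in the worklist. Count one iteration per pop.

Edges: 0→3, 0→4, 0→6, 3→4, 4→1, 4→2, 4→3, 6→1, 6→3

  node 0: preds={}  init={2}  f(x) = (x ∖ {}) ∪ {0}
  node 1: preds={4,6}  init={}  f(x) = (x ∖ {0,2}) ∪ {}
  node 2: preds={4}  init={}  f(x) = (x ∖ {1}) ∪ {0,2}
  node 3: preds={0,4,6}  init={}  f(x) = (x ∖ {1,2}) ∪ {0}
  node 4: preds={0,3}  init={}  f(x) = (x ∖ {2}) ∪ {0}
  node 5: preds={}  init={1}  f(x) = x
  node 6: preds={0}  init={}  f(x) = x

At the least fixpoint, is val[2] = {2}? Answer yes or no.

no

Worklist (10 pops):
  #1 pop 0: in={} → {0,2} (was {2}); enqueue []
  #2 pop 1: in={} → {} (no change)
  #3 pop 2: in={} → {0,2} (was {}); enqueue []
  #4 pop 3: in={0,2} → {0} (was {}); enqueue []
  #5 pop 4: in={0,2} → {0} (was {}); enqueue [1,2,3]
  #6 pop 5: in={} → {1} (no change)
  #7 pop 6: in={0,2} → {0,2} (was {}); enqueue []
  #8 pop 1: in={0,2} → {} (no change)
  #9 pop 2: in={0} → {0,2} (no change)
  #10 pop 3: in={0,2} → {0} (no change)

Fixpoint:
  val[0] = {0,2}
  val[1] = {}
  val[2] = {0,2}
  val[3] = {0}
  val[4] = {0}
  val[5] = {1}
  val[6] = {0,2}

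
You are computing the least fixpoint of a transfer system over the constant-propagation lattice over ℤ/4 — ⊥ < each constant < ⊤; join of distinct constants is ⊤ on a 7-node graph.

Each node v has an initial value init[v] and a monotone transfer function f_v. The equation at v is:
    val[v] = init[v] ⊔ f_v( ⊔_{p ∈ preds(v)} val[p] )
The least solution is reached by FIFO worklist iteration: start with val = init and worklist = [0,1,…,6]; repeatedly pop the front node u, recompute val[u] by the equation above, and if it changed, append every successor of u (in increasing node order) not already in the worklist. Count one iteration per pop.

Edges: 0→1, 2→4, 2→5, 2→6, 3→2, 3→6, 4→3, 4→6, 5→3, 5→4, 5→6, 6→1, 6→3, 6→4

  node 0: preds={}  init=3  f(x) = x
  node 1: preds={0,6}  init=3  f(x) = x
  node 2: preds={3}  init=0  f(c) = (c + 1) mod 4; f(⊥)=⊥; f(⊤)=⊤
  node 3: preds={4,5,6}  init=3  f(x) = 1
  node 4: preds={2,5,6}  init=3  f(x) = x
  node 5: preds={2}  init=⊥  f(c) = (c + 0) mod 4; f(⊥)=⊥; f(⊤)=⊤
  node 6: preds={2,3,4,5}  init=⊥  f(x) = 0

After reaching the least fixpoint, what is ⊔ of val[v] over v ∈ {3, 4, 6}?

Iteration log — 15 steps:
  step 1. node 0  ⊔preds=⊥  new=3  stable
  step 2. node 1  ⊔preds=3  new=3  stable
  step 3. node 2  ⊔preds=3  new=0  stable
  step 4. node 3  ⊔preds=3  new=⊤  old=3  +wl: 2
  step 5. node 4  ⊔preds=0  new=⊤  old=3  +wl: 3
  step 6. node 5  ⊔preds=0  new=0  old=⊥  +wl: 4
  step 7. node 6  ⊔preds=⊤  new=0  old=⊥  +wl: 1
  step 8. node 2  ⊔preds=⊤  new=⊤  old=0  +wl: 5,6
  step 9. node 3  ⊔preds=⊤  new=⊤  stable
  step 10. node 4  ⊔preds=⊤  new=⊤  stable
  step 11. node 1  ⊔preds=⊤  new=⊤  old=3  +wl: 
  step 12. node 5  ⊔preds=⊤  new=⊤  old=0  +wl: 3,4
  step 13. node 6  ⊔preds=⊤  new=0  stable
  step 14. node 3  ⊔preds=⊤  new=⊤  stable
  step 15. node 4  ⊔preds=⊤  new=⊤  stable

Least fixpoint reached:
  node 0: 3
  node 1: ⊤
  node 2: ⊤
  node 3: ⊤
  node 4: ⊤
  node 5: ⊤
  node 6: 0

⊤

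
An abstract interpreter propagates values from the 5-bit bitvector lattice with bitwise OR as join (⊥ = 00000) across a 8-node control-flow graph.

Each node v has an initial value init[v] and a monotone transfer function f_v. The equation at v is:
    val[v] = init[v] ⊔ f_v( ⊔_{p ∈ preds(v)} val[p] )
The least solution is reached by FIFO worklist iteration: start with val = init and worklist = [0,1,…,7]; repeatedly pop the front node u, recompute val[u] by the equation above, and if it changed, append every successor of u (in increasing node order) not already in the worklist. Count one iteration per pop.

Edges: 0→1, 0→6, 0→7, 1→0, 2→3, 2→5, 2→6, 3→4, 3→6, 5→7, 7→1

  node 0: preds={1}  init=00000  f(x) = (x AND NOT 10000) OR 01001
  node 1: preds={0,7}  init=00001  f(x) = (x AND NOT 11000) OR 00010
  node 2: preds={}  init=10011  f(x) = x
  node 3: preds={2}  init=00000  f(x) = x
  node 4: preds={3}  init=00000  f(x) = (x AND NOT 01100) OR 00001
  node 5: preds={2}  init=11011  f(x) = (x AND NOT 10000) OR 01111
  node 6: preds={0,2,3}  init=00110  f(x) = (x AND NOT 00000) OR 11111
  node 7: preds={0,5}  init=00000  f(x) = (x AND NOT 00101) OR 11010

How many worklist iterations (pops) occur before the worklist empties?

12

Trace (12 dequeues):
  [1] u=0 | in 00001 | out 01001 | prev 00000 | push {}
  [2] u=1 | in 01001 | out 00011 | prev 00001 | push {0}
  [3] u=2 | in 00000 | out 10011 | ==
  [4] u=3 | in 10011 | out 10011 | prev 00000 | push {}
  [5] u=4 | in 10011 | out 10011 | prev 00000 | push {}
  [6] u=5 | in 10011 | out 11111 | prev 11011 | push {}
  [7] u=6 | in 11011 | out 11111 | prev 00110 | push {}
  [8] u=7 | in 11111 | out 11010 | prev 00000 | push {1}
  [9] u=0 | in 00011 | out 01011 | prev 01001 | push {6,7}
  [10] u=1 | in 11011 | out 00011 | ==
  [11] u=6 | in 11011 | out 11111 | ==
  [12] u=7 | in 11111 | out 11010 | ==

Converged values:
  [0] 01011
  [1] 00011
  [2] 10011
  [3] 10011
  [4] 10011
  [5] 11111
  [6] 11111
  [7] 11010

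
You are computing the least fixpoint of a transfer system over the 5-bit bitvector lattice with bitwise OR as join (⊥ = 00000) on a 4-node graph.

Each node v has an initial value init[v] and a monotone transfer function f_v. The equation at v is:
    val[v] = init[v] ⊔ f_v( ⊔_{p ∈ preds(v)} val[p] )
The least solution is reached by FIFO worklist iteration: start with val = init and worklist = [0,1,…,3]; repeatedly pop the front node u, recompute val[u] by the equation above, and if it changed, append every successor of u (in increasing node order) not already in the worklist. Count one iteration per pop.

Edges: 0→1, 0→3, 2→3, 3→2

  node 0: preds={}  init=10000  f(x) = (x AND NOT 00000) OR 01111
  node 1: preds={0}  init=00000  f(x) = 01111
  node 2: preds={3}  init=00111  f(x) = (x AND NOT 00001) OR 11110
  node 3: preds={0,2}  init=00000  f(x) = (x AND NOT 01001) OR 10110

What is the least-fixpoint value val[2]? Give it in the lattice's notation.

Iteration log — 5 steps:
  step 1. node 0  ⊔preds=00000  new=11111  old=10000  +wl: 
  step 2. node 1  ⊔preds=11111  new=01111  old=00000  +wl: 
  step 3. node 2  ⊔preds=00000  new=11111  old=00111  +wl: 
  step 4. node 3  ⊔preds=11111  new=10110  old=00000  +wl: 2
  step 5. node 2  ⊔preds=10110  new=11111  stable

Least fixpoint reached:
  node 0: 11111
  node 1: 01111
  node 2: 11111
  node 3: 10110

11111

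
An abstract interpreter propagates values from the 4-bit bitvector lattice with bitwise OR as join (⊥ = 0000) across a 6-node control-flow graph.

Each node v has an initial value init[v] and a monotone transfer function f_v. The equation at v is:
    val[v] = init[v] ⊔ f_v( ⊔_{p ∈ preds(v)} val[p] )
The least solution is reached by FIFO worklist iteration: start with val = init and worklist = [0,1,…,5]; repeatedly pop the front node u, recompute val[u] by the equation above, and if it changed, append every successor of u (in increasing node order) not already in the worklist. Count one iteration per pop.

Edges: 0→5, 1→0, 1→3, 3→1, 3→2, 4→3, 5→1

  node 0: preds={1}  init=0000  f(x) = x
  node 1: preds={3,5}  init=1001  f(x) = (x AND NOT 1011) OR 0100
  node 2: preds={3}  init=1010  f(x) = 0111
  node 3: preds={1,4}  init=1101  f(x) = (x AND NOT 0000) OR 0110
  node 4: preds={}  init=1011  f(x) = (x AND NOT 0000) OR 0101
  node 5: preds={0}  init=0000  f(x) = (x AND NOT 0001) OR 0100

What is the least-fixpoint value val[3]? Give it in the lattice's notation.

1111

Worklist (11 pops):
  #1 pop 0: in=1001 → 1001 (was 0000); enqueue []
  #2 pop 1: in=1101 → 1101 (was 1001); enqueue [0]
  #3 pop 2: in=1101 → 1111 (was 1010); enqueue []
  #4 pop 3: in=1111 → 1111 (was 1101); enqueue [1,2]
  #5 pop 4: in=0000 → 1111 (was 1011); enqueue [3]
  #6 pop 5: in=1001 → 1100 (was 0000); enqueue []
  #7 pop 0: in=1101 → 1101 (was 1001); enqueue [5]
  #8 pop 1: in=1111 → 1101 (no change)
  #9 pop 2: in=1111 → 1111 (no change)
  #10 pop 3: in=1111 → 1111 (no change)
  #11 pop 5: in=1101 → 1100 (no change)

Fixpoint:
  val[0] = 1101
  val[1] = 1101
  val[2] = 1111
  val[3] = 1111
  val[4] = 1111
  val[5] = 1100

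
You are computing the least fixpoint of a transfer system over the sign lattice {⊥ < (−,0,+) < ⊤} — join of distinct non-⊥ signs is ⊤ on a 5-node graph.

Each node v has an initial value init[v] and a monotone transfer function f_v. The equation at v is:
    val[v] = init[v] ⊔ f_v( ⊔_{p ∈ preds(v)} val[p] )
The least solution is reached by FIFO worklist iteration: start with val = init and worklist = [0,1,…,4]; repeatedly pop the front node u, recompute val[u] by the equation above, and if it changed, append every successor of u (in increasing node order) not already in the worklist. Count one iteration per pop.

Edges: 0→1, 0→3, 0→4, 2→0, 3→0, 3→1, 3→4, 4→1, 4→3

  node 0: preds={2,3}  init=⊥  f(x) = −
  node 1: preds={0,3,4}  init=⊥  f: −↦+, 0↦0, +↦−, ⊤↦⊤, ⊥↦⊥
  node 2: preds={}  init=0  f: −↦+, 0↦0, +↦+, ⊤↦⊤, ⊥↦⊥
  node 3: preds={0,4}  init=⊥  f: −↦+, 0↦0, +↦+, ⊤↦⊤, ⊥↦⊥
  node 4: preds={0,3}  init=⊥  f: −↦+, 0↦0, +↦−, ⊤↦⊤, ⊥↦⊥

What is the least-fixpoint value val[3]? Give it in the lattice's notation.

Worklist (11 pops):
  #1 pop 0: in=0 → − (was ⊥); enqueue []
  #2 pop 1: in=− → + (was ⊥); enqueue []
  #3 pop 2: in=⊥ → 0 (no change)
  #4 pop 3: in=− → + (was ⊥); enqueue [0,1]
  #5 pop 4: in=⊤ → ⊤ (was ⊥); enqueue [3]
  #6 pop 0: in=⊤ → − (no change)
  #7 pop 1: in=⊤ → ⊤ (was +); enqueue []
  #8 pop 3: in=⊤ → ⊤ (was +); enqueue [0,1,4]
  #9 pop 0: in=⊤ → − (no change)
  #10 pop 1: in=⊤ → ⊤ (no change)
  #11 pop 4: in=⊤ → ⊤ (no change)

Fixpoint:
  val[0] = −
  val[1] = ⊤
  val[2] = 0
  val[3] = ⊤
  val[4] = ⊤

⊤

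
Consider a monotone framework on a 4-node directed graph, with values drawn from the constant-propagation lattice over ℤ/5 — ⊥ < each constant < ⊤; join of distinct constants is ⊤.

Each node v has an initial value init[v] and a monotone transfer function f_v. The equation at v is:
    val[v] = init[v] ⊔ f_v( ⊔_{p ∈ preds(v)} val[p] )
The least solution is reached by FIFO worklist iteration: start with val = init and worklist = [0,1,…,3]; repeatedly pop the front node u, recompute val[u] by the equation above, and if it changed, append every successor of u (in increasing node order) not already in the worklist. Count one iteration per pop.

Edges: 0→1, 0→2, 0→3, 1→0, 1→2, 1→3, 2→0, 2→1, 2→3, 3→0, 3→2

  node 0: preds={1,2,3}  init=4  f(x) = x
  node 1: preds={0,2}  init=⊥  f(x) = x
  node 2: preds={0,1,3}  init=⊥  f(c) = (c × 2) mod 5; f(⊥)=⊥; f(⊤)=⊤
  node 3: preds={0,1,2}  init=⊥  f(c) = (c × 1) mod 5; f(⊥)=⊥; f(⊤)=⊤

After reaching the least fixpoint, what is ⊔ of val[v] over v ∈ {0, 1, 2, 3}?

Iteration log — 10 steps:
  step 1. node 0  ⊔preds=⊥  new=4  stable
  step 2. node 1  ⊔preds=4  new=4  old=⊥  +wl: 0
  step 3. node 2  ⊔preds=4  new=3  old=⊥  +wl: 1
  step 4. node 3  ⊔preds=⊤  new=⊤  old=⊥  +wl: 2
  step 5. node 0  ⊔preds=⊤  new=⊤  old=4  +wl: 3
  step 6. node 1  ⊔preds=⊤  new=⊤  old=4  +wl: 0
  step 7. node 2  ⊔preds=⊤  new=⊤  old=3  +wl: 1
  step 8. node 3  ⊔preds=⊤  new=⊤  stable
  step 9. node 0  ⊔preds=⊤  new=⊤  stable
  step 10. node 1  ⊔preds=⊤  new=⊤  stable

Least fixpoint reached:
  node 0: ⊤
  node 1: ⊤
  node 2: ⊤
  node 3: ⊤

⊤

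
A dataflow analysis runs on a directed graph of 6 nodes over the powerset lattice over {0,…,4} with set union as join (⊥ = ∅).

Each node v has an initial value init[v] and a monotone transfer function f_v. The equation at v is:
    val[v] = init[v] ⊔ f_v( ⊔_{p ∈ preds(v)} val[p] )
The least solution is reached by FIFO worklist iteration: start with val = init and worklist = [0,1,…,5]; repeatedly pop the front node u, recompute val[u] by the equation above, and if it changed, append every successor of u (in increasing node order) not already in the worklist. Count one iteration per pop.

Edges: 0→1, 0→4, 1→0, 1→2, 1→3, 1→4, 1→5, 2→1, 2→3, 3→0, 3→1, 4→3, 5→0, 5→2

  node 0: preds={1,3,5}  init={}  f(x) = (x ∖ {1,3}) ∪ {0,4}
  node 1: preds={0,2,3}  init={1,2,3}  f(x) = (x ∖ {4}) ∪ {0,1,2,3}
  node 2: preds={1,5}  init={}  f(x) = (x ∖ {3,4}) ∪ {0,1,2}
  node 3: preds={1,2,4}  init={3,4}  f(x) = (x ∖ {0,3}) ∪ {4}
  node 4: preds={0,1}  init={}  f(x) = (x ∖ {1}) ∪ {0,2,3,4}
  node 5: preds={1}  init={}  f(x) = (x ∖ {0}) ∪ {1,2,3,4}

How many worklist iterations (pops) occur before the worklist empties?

Trace (10 dequeues):
  [1] u=0 | in {1,2,3,4} | out {0,2,4} | prev {} | push {}
  [2] u=1 | in {0,2,3,4} | out {0,1,2,3} | prev {1,2,3} | push {0}
  [3] u=2 | in {0,1,2,3} | out {0,1,2} | prev {} | push {1}
  [4] u=3 | in {0,1,2,3} | out {1,2,3,4} | prev {3,4} | push {}
  [5] u=4 | in {0,1,2,3,4} | out {0,2,3,4} | prev {} | push {3}
  [6] u=5 | in {0,1,2,3} | out {1,2,3,4} | prev {} | push {2}
  [7] u=0 | in {0,1,2,3,4} | out {0,2,4} | ==
  [8] u=1 | in {0,1,2,3,4} | out {0,1,2,3} | ==
  [9] u=3 | in {0,1,2,3,4} | out {1,2,3,4} | ==
  [10] u=2 | in {0,1,2,3,4} | out {0,1,2} | ==

Converged values:
  [0] {0,2,4}
  [1] {0,1,2,3}
  [2] {0,1,2}
  [3] {1,2,3,4}
  [4] {0,2,3,4}
  [5] {1,2,3,4}

10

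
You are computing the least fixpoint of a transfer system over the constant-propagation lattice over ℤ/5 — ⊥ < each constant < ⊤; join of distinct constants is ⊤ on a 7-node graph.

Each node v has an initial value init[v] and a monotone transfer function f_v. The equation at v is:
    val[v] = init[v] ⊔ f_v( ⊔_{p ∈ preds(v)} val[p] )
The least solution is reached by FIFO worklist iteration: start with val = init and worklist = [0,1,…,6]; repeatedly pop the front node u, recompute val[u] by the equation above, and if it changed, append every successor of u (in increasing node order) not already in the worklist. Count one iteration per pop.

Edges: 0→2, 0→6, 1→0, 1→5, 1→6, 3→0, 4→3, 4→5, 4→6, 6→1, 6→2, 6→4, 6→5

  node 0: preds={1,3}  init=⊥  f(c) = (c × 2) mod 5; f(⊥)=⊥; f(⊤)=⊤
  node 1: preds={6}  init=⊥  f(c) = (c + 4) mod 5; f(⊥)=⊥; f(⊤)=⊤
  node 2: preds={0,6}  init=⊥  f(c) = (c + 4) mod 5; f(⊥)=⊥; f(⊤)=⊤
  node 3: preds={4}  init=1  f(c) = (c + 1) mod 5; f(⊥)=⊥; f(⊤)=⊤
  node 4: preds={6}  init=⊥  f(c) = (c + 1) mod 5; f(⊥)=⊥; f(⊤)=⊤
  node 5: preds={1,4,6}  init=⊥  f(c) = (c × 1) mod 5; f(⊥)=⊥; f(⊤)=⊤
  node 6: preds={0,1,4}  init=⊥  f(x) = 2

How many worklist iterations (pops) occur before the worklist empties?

Worklist (17 pops):
  #1 pop 0: in=1 → 2 (was ⊥); enqueue []
  #2 pop 1: in=⊥ → ⊥ (no change)
  #3 pop 2: in=2 → 1 (was ⊥); enqueue []
  #4 pop 3: in=⊥ → 1 (no change)
  #5 pop 4: in=⊥ → ⊥ (no change)
  #6 pop 5: in=⊥ → ⊥ (no change)
  #7 pop 6: in=2 → 2 (was ⊥); enqueue [1,2,4,5]
  #8 pop 1: in=2 → 1 (was ⊥); enqueue [0,6]
  #9 pop 2: in=2 → 1 (no change)
  #10 pop 4: in=2 → 3 (was ⊥); enqueue [3]
  #11 pop 5: in=⊤ → ⊤ (was ⊥); enqueue []
  #12 pop 0: in=1 → 2 (no change)
  #13 pop 6: in=⊤ → 2 (no change)
  #14 pop 3: in=3 → ⊤ (was 1); enqueue [0]
  #15 pop 0: in=⊤ → ⊤ (was 2); enqueue [2,6]
  #16 pop 2: in=⊤ → ⊤ (was 1); enqueue []
  #17 pop 6: in=⊤ → 2 (no change)

Fixpoint:
  val[0] = ⊤
  val[1] = 1
  val[2] = ⊤
  val[3] = ⊤
  val[4] = 3
  val[5] = ⊤
  val[6] = 2

17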